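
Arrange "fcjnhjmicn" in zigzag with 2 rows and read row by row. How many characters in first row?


Zigzag "fcjnhjmicn" into 2 rows:
Placing characters:
  'f' => row 0
  'c' => row 1
  'j' => row 0
  'n' => row 1
  'h' => row 0
  'j' => row 1
  'm' => row 0
  'i' => row 1
  'c' => row 0
  'n' => row 1
Rows:
  Row 0: "fjhmc"
  Row 1: "cnjin"
First row length: 5

5


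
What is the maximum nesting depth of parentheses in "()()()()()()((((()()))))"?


Input: "()()()()()()((((()()))))"
Tracking depth:
  Position 0 '(': depth becomes 1
  Position 1 ')': depth becomes 0
  Position 2 '(': depth becomes 1
  Position 3 ')': depth becomes 0
  Position 4 '(': depth becomes 1
  Position 5 ')': depth becomes 0
  Position 6 '(': depth becomes 1
  Position 7 ')': depth becomes 0
  Position 8 '(': depth becomes 1
  Position 9 ')': depth becomes 0
  Position 10 '(': depth becomes 1
  Position 11 ')': depth becomes 0
  Position 12 '(': depth becomes 1
  Position 13 '(': depth becomes 2
  Position 14 '(': depth becomes 3
  Position 15 '(': depth becomes 4
  Position 16 '(': depth becomes 5
  Position 17 ')': depth becomes 4
  Position 18 '(': depth becomes 5
  Position 19 ')': depth becomes 4
  Position 20 ')': depth becomes 3
  Position 21 ')': depth becomes 2
  Position 22 ')': depth becomes 1
  Position 23 ')': depth becomes 0
Maximum depth reached: 5

5


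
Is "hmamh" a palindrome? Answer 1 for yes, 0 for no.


Input: hmamh
Reversed: hmamh
  Compare pos 0 ('h') with pos 4 ('h'): match
  Compare pos 1 ('m') with pos 3 ('m'): match
Result: palindrome

1


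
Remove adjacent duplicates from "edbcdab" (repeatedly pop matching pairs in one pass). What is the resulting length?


Input: edbcdab
Stack-based adjacent duplicate removal:
  Read 'e': push. Stack: e
  Read 'd': push. Stack: ed
  Read 'b': push. Stack: edb
  Read 'c': push. Stack: edbc
  Read 'd': push. Stack: edbcd
  Read 'a': push. Stack: edbcda
  Read 'b': push. Stack: edbcdab
Final stack: "edbcdab" (length 7)

7


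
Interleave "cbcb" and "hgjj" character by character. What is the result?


Interleaving "cbcb" and "hgjj":
  Position 0: 'c' from first, 'h' from second => "ch"
  Position 1: 'b' from first, 'g' from second => "bg"
  Position 2: 'c' from first, 'j' from second => "cj"
  Position 3: 'b' from first, 'j' from second => "bj"
Result: chbgcjbj

chbgcjbj


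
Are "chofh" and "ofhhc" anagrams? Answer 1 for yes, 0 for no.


Strings: "chofh", "ofhhc"
Sorted first:  cfhho
Sorted second: cfhho
Sorted forms match => anagrams

1


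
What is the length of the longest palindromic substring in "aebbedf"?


Input: "aebbedf"
Checking substrings for palindromes:
  [1:5] "ebbe" (len 4) => palindrome
  [2:4] "bb" (len 2) => palindrome
Longest palindromic substring: "ebbe" with length 4

4


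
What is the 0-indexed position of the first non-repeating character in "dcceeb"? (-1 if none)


Input: dcceeb
Character frequencies:
  'b': 1
  'c': 2
  'd': 1
  'e': 2
Scanning left to right for freq == 1:
  Position 0 ('d'): unique! => answer = 0

0


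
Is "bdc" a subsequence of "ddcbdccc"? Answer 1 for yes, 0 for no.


Check if "bdc" is a subsequence of "ddcbdccc"
Greedy scan:
  Position 0 ('d'): no match needed
  Position 1 ('d'): no match needed
  Position 2 ('c'): no match needed
  Position 3 ('b'): matches sub[0] = 'b'
  Position 4 ('d'): matches sub[1] = 'd'
  Position 5 ('c'): matches sub[2] = 'c'
  Position 6 ('c'): no match needed
  Position 7 ('c'): no match needed
All 3 characters matched => is a subsequence

1


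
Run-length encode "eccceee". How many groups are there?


Input: eccceee
Scanning for consecutive runs:
  Group 1: 'e' x 1 (positions 0-0)
  Group 2: 'c' x 3 (positions 1-3)
  Group 3: 'e' x 3 (positions 4-6)
Total groups: 3

3


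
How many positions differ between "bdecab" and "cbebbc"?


Comparing "bdecab" and "cbebbc" position by position:
  Position 0: 'b' vs 'c' => DIFFER
  Position 1: 'd' vs 'b' => DIFFER
  Position 2: 'e' vs 'e' => same
  Position 3: 'c' vs 'b' => DIFFER
  Position 4: 'a' vs 'b' => DIFFER
  Position 5: 'b' vs 'c' => DIFFER
Positions that differ: 5

5


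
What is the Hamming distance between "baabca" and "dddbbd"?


Comparing "baabca" and "dddbbd" position by position:
  Position 0: 'b' vs 'd' => differ
  Position 1: 'a' vs 'd' => differ
  Position 2: 'a' vs 'd' => differ
  Position 3: 'b' vs 'b' => same
  Position 4: 'c' vs 'b' => differ
  Position 5: 'a' vs 'd' => differ
Total differences (Hamming distance): 5

5


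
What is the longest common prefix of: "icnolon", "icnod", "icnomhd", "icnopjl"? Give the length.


Words: icnolon, icnod, icnomhd, icnopjl
  Position 0: all 'i' => match
  Position 1: all 'c' => match
  Position 2: all 'n' => match
  Position 3: all 'o' => match
  Position 4: ('l', 'd', 'm', 'p') => mismatch, stop
LCP = "icno" (length 4)

4


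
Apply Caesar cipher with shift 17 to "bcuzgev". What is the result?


Caesar cipher: shift "bcuzgev" by 17
  'b' (pos 1) + 17 = pos 18 = 's'
  'c' (pos 2) + 17 = pos 19 = 't'
  'u' (pos 20) + 17 = pos 11 = 'l'
  'z' (pos 25) + 17 = pos 16 = 'q'
  'g' (pos 6) + 17 = pos 23 = 'x'
  'e' (pos 4) + 17 = pos 21 = 'v'
  'v' (pos 21) + 17 = pos 12 = 'm'
Result: stlqxvm

stlqxvm


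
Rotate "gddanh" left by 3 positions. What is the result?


Input: "gddanh", rotate left by 3
First 3 characters: "gdd"
Remaining characters: "anh"
Concatenate remaining + first: "anh" + "gdd" = "anhgdd"

anhgdd


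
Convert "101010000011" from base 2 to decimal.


Input: "101010000011" in base 2
Positional expansion:
  Digit '1' (value 1) x 2^11 = 2048
  Digit '0' (value 0) x 2^10 = 0
  Digit '1' (value 1) x 2^9 = 512
  Digit '0' (value 0) x 2^8 = 0
  Digit '1' (value 1) x 2^7 = 128
  Digit '0' (value 0) x 2^6 = 0
  Digit '0' (value 0) x 2^5 = 0
  Digit '0' (value 0) x 2^4 = 0
  Digit '0' (value 0) x 2^3 = 0
  Digit '0' (value 0) x 2^2 = 0
  Digit '1' (value 1) x 2^1 = 2
  Digit '1' (value 1) x 2^0 = 1
Sum = 2691

2691


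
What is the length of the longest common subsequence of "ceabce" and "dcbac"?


LCS of "ceabce" and "dcbac"
DP table:
           d    c    b    a    c
      0    0    0    0    0    0
  c   0    0    1    1    1    1
  e   0    0    1    1    1    1
  a   0    0    1    1    2    2
  b   0    0    1    2    2    2
  c   0    0    1    2    2    3
  e   0    0    1    2    2    3
LCS length = dp[6][5] = 3

3


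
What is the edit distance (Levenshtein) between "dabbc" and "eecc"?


Computing edit distance: "dabbc" -> "eecc"
DP table:
           e    e    c    c
      0    1    2    3    4
  d   1    1    2    3    4
  a   2    2    2    3    4
  b   3    3    3    3    4
  b   4    4    4    4    4
  c   5    5    5    4    4
Edit distance = dp[5][4] = 4

4


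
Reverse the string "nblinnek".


Input: nblinnek
Reading characters right to left:
  Position 7: 'k'
  Position 6: 'e'
  Position 5: 'n'
  Position 4: 'n'
  Position 3: 'i'
  Position 2: 'l'
  Position 1: 'b'
  Position 0: 'n'
Reversed: kennilbn

kennilbn


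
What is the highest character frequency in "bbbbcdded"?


Input: bbbbcdded
Character counts:
  'b': 4
  'c': 1
  'd': 3
  'e': 1
Maximum frequency: 4

4


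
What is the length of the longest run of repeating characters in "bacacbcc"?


Input: "bacacbcc"
Scanning for longest run:
  Position 1 ('a'): new char, reset run to 1
  Position 2 ('c'): new char, reset run to 1
  Position 3 ('a'): new char, reset run to 1
  Position 4 ('c'): new char, reset run to 1
  Position 5 ('b'): new char, reset run to 1
  Position 6 ('c'): new char, reset run to 1
  Position 7 ('c'): continues run of 'c', length=2
Longest run: 'c' with length 2

2


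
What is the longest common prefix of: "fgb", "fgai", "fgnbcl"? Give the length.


Words: fgb, fgai, fgnbcl
  Position 0: all 'f' => match
  Position 1: all 'g' => match
  Position 2: ('b', 'a', 'n') => mismatch, stop
LCP = "fg" (length 2)

2


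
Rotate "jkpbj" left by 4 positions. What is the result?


Input: "jkpbj", rotate left by 4
First 4 characters: "jkpb"
Remaining characters: "j"
Concatenate remaining + first: "j" + "jkpb" = "jjkpb"

jjkpb


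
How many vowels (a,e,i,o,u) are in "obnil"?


Input: obnil
Checking each character:
  'o' at position 0: vowel (running total: 1)
  'b' at position 1: consonant
  'n' at position 2: consonant
  'i' at position 3: vowel (running total: 2)
  'l' at position 4: consonant
Total vowels: 2

2


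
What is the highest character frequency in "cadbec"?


Input: cadbec
Character counts:
  'a': 1
  'b': 1
  'c': 2
  'd': 1
  'e': 1
Maximum frequency: 2

2


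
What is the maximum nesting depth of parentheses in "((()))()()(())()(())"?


Input: "((()))()()(())()(())"
Tracking depth:
  Position 0 '(': depth becomes 1
  Position 1 '(': depth becomes 2
  Position 2 '(': depth becomes 3
  Position 3 ')': depth becomes 2
  Position 4 ')': depth becomes 1
  Position 5 ')': depth becomes 0
  Position 6 '(': depth becomes 1
  Position 7 ')': depth becomes 0
  Position 8 '(': depth becomes 1
  Position 9 ')': depth becomes 0
  Position 10 '(': depth becomes 1
  Position 11 '(': depth becomes 2
  Position 12 ')': depth becomes 1
  Position 13 ')': depth becomes 0
  Position 14 '(': depth becomes 1
  Position 15 ')': depth becomes 0
  Position 16 '(': depth becomes 1
  Position 17 '(': depth becomes 2
  Position 18 ')': depth becomes 1
  Position 19 ')': depth becomes 0
Maximum depth reached: 3

3


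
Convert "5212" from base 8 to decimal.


Input: "5212" in base 8
Positional expansion:
  Digit '5' (value 5) x 8^3 = 2560
  Digit '2' (value 2) x 8^2 = 128
  Digit '1' (value 1) x 8^1 = 8
  Digit '2' (value 2) x 8^0 = 2
Sum = 2698

2698


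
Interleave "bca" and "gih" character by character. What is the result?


Interleaving "bca" and "gih":
  Position 0: 'b' from first, 'g' from second => "bg"
  Position 1: 'c' from first, 'i' from second => "ci"
  Position 2: 'a' from first, 'h' from second => "ah"
Result: bgciah

bgciah


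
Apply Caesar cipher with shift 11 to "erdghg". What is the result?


Caesar cipher: shift "erdghg" by 11
  'e' (pos 4) + 11 = pos 15 = 'p'
  'r' (pos 17) + 11 = pos 2 = 'c'
  'd' (pos 3) + 11 = pos 14 = 'o'
  'g' (pos 6) + 11 = pos 17 = 'r'
  'h' (pos 7) + 11 = pos 18 = 's'
  'g' (pos 6) + 11 = pos 17 = 'r'
Result: pcorsr

pcorsr


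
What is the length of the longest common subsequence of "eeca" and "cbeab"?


LCS of "eeca" and "cbeab"
DP table:
           c    b    e    a    b
      0    0    0    0    0    0
  e   0    0    0    1    1    1
  e   0    0    0    1    1    1
  c   0    1    1    1    1    1
  a   0    1    1    1    2    2
LCS length = dp[4][5] = 2

2


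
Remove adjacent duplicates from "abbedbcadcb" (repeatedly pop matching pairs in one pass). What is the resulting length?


Input: abbedbcadcb
Stack-based adjacent duplicate removal:
  Read 'a': push. Stack: a
  Read 'b': push. Stack: ab
  Read 'b': matches stack top 'b' => pop. Stack: a
  Read 'e': push. Stack: ae
  Read 'd': push. Stack: aed
  Read 'b': push. Stack: aedb
  Read 'c': push. Stack: aedbc
  Read 'a': push. Stack: aedbca
  Read 'd': push. Stack: aedbcad
  Read 'c': push. Stack: aedbcadc
  Read 'b': push. Stack: aedbcadcb
Final stack: "aedbcadcb" (length 9)

9


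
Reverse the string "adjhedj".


Input: adjhedj
Reading characters right to left:
  Position 6: 'j'
  Position 5: 'd'
  Position 4: 'e'
  Position 3: 'h'
  Position 2: 'j'
  Position 1: 'd'
  Position 0: 'a'
Reversed: jdehjda

jdehjda


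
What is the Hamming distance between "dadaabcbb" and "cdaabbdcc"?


Comparing "dadaabcbb" and "cdaabbdcc" position by position:
  Position 0: 'd' vs 'c' => differ
  Position 1: 'a' vs 'd' => differ
  Position 2: 'd' vs 'a' => differ
  Position 3: 'a' vs 'a' => same
  Position 4: 'a' vs 'b' => differ
  Position 5: 'b' vs 'b' => same
  Position 6: 'c' vs 'd' => differ
  Position 7: 'b' vs 'c' => differ
  Position 8: 'b' vs 'c' => differ
Total differences (Hamming distance): 7

7


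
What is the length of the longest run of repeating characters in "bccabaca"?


Input: "bccabaca"
Scanning for longest run:
  Position 1 ('c'): new char, reset run to 1
  Position 2 ('c'): continues run of 'c', length=2
  Position 3 ('a'): new char, reset run to 1
  Position 4 ('b'): new char, reset run to 1
  Position 5 ('a'): new char, reset run to 1
  Position 6 ('c'): new char, reset run to 1
  Position 7 ('a'): new char, reset run to 1
Longest run: 'c' with length 2

2


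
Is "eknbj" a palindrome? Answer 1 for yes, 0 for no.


Input: eknbj
Reversed: jbnke
  Compare pos 0 ('e') with pos 4 ('j'): MISMATCH
  Compare pos 1 ('k') with pos 3 ('b'): MISMATCH
Result: not a palindrome

0


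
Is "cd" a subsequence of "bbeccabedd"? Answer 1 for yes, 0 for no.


Check if "cd" is a subsequence of "bbeccabedd"
Greedy scan:
  Position 0 ('b'): no match needed
  Position 1 ('b'): no match needed
  Position 2 ('e'): no match needed
  Position 3 ('c'): matches sub[0] = 'c'
  Position 4 ('c'): no match needed
  Position 5 ('a'): no match needed
  Position 6 ('b'): no match needed
  Position 7 ('e'): no match needed
  Position 8 ('d'): matches sub[1] = 'd'
  Position 9 ('d'): no match needed
All 2 characters matched => is a subsequence

1


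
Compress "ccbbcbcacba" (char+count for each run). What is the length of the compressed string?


Input: ccbbcbcacba
Runs:
  'c' x 2 => "c2"
  'b' x 2 => "b2"
  'c' x 1 => "c1"
  'b' x 1 => "b1"
  'c' x 1 => "c1"
  'a' x 1 => "a1"
  'c' x 1 => "c1"
  'b' x 1 => "b1"
  'a' x 1 => "a1"
Compressed: "c2b2c1b1c1a1c1b1a1"
Compressed length: 18

18


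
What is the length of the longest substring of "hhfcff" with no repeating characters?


Input: "hhfcff"
Sliding window (track last position of each char):
  Position 0 ('h'): window [0,0] length 1 -- new best
  Position 1 ('h'): repeat (last at 0), move window start to 1
  Position 1 ('h'): window [1,1] length 1
  Position 2 ('f'): window [1,2] length 2 -- new best
  Position 3 ('c'): window [1,3] length 3 -- new best
  Position 4 ('f'): repeat (last at 2), move window start to 3
  Position 4 ('f'): window [3,4] length 2
  Position 5 ('f'): repeat (last at 4), move window start to 5
  Position 5 ('f'): window [5,5] length 1
Longest substring with no repeats: "hfc" with length 3

3


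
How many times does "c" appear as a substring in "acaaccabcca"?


Searching for "c" in "acaaccabcca"
Scanning each position:
  Position 0: "a" => no
  Position 1: "c" => MATCH
  Position 2: "a" => no
  Position 3: "a" => no
  Position 4: "c" => MATCH
  Position 5: "c" => MATCH
  Position 6: "a" => no
  Position 7: "b" => no
  Position 8: "c" => MATCH
  Position 9: "c" => MATCH
  Position 10: "a" => no
Total occurrences: 5

5


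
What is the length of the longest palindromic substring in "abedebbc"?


Input: "abedebbc"
Checking substrings for palindromes:
  [1:6] "bedeb" (len 5) => palindrome
  [2:5] "ede" (len 3) => palindrome
  [5:7] "bb" (len 2) => palindrome
Longest palindromic substring: "bedeb" with length 5

5


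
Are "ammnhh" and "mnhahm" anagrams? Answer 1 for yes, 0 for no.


Strings: "ammnhh", "mnhahm"
Sorted first:  ahhmmn
Sorted second: ahhmmn
Sorted forms match => anagrams

1


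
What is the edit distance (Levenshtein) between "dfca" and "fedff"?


Computing edit distance: "dfca" -> "fedff"
DP table:
           f    e    d    f    f
      0    1    2    3    4    5
  d   1    1    2    2    3    4
  f   2    1    2    3    2    3
  c   3    2    2    3    3    3
  a   4    3    3    3    4    4
Edit distance = dp[4][5] = 4

4


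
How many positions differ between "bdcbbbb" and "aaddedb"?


Comparing "bdcbbbb" and "aaddedb" position by position:
  Position 0: 'b' vs 'a' => DIFFER
  Position 1: 'd' vs 'a' => DIFFER
  Position 2: 'c' vs 'd' => DIFFER
  Position 3: 'b' vs 'd' => DIFFER
  Position 4: 'b' vs 'e' => DIFFER
  Position 5: 'b' vs 'd' => DIFFER
  Position 6: 'b' vs 'b' => same
Positions that differ: 6

6


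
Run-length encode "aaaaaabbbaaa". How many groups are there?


Input: aaaaaabbbaaa
Scanning for consecutive runs:
  Group 1: 'a' x 6 (positions 0-5)
  Group 2: 'b' x 3 (positions 6-8)
  Group 3: 'a' x 3 (positions 9-11)
Total groups: 3

3


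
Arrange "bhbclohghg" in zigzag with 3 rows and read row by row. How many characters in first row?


Zigzag "bhbclohghg" into 3 rows:
Placing characters:
  'b' => row 0
  'h' => row 1
  'b' => row 2
  'c' => row 1
  'l' => row 0
  'o' => row 1
  'h' => row 2
  'g' => row 1
  'h' => row 0
  'g' => row 1
Rows:
  Row 0: "blh"
  Row 1: "hcogg"
  Row 2: "bh"
First row length: 3

3


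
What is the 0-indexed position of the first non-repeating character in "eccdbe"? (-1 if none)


Input: eccdbe
Character frequencies:
  'b': 1
  'c': 2
  'd': 1
  'e': 2
Scanning left to right for freq == 1:
  Position 0 ('e'): freq=2, skip
  Position 1 ('c'): freq=2, skip
  Position 2 ('c'): freq=2, skip
  Position 3 ('d'): unique! => answer = 3

3


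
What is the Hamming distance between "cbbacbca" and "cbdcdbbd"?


Comparing "cbbacbca" and "cbdcdbbd" position by position:
  Position 0: 'c' vs 'c' => same
  Position 1: 'b' vs 'b' => same
  Position 2: 'b' vs 'd' => differ
  Position 3: 'a' vs 'c' => differ
  Position 4: 'c' vs 'd' => differ
  Position 5: 'b' vs 'b' => same
  Position 6: 'c' vs 'b' => differ
  Position 7: 'a' vs 'd' => differ
Total differences (Hamming distance): 5

5


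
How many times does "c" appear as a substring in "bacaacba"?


Searching for "c" in "bacaacba"
Scanning each position:
  Position 0: "b" => no
  Position 1: "a" => no
  Position 2: "c" => MATCH
  Position 3: "a" => no
  Position 4: "a" => no
  Position 5: "c" => MATCH
  Position 6: "b" => no
  Position 7: "a" => no
Total occurrences: 2

2


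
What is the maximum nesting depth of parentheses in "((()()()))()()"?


Input: "((()()()))()()"
Tracking depth:
  Position 0 '(': depth becomes 1
  Position 1 '(': depth becomes 2
  Position 2 '(': depth becomes 3
  Position 3 ')': depth becomes 2
  Position 4 '(': depth becomes 3
  Position 5 ')': depth becomes 2
  Position 6 '(': depth becomes 3
  Position 7 ')': depth becomes 2
  Position 8 ')': depth becomes 1
  Position 9 ')': depth becomes 0
  Position 10 '(': depth becomes 1
  Position 11 ')': depth becomes 0
  Position 12 '(': depth becomes 1
  Position 13 ')': depth becomes 0
Maximum depth reached: 3

3


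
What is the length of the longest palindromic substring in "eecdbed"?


Input: "eecdbed"
Checking substrings for palindromes:
  [0:2] "ee" (len 2) => palindrome
Longest palindromic substring: "ee" with length 2

2


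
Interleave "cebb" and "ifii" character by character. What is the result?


Interleaving "cebb" and "ifii":
  Position 0: 'c' from first, 'i' from second => "ci"
  Position 1: 'e' from first, 'f' from second => "ef"
  Position 2: 'b' from first, 'i' from second => "bi"
  Position 3: 'b' from first, 'i' from second => "bi"
Result: ciefbibi

ciefbibi


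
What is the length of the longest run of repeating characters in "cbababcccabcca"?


Input: "cbababcccabcca"
Scanning for longest run:
  Position 1 ('b'): new char, reset run to 1
  Position 2 ('a'): new char, reset run to 1
  Position 3 ('b'): new char, reset run to 1
  Position 4 ('a'): new char, reset run to 1
  Position 5 ('b'): new char, reset run to 1
  Position 6 ('c'): new char, reset run to 1
  Position 7 ('c'): continues run of 'c', length=2
  Position 8 ('c'): continues run of 'c', length=3
  Position 9 ('a'): new char, reset run to 1
  Position 10 ('b'): new char, reset run to 1
  Position 11 ('c'): new char, reset run to 1
  Position 12 ('c'): continues run of 'c', length=2
  Position 13 ('a'): new char, reset run to 1
Longest run: 'c' with length 3

3


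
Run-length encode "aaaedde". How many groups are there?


Input: aaaedde
Scanning for consecutive runs:
  Group 1: 'a' x 3 (positions 0-2)
  Group 2: 'e' x 1 (positions 3-3)
  Group 3: 'd' x 2 (positions 4-5)
  Group 4: 'e' x 1 (positions 6-6)
Total groups: 4

4


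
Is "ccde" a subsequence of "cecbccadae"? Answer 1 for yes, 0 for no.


Check if "ccde" is a subsequence of "cecbccadae"
Greedy scan:
  Position 0 ('c'): matches sub[0] = 'c'
  Position 1 ('e'): no match needed
  Position 2 ('c'): matches sub[1] = 'c'
  Position 3 ('b'): no match needed
  Position 4 ('c'): no match needed
  Position 5 ('c'): no match needed
  Position 6 ('a'): no match needed
  Position 7 ('d'): matches sub[2] = 'd'
  Position 8 ('a'): no match needed
  Position 9 ('e'): matches sub[3] = 'e'
All 4 characters matched => is a subsequence

1


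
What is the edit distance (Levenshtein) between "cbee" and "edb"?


Computing edit distance: "cbee" -> "edb"
DP table:
           e    d    b
      0    1    2    3
  c   1    1    2    3
  b   2    2    2    2
  e   3    2    3    3
  e   4    3    3    4
Edit distance = dp[4][3] = 4

4


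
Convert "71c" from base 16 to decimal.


Input: "71c" in base 16
Positional expansion:
  Digit '7' (value 7) x 16^2 = 1792
  Digit '1' (value 1) x 16^1 = 16
  Digit 'c' (value 12) x 16^0 = 12
Sum = 1820

1820


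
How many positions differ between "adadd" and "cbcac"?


Comparing "adadd" and "cbcac" position by position:
  Position 0: 'a' vs 'c' => DIFFER
  Position 1: 'd' vs 'b' => DIFFER
  Position 2: 'a' vs 'c' => DIFFER
  Position 3: 'd' vs 'a' => DIFFER
  Position 4: 'd' vs 'c' => DIFFER
Positions that differ: 5

5


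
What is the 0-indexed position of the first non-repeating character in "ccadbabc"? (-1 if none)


Input: ccadbabc
Character frequencies:
  'a': 2
  'b': 2
  'c': 3
  'd': 1
Scanning left to right for freq == 1:
  Position 0 ('c'): freq=3, skip
  Position 1 ('c'): freq=3, skip
  Position 2 ('a'): freq=2, skip
  Position 3 ('d'): unique! => answer = 3

3


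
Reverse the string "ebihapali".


Input: ebihapali
Reading characters right to left:
  Position 8: 'i'
  Position 7: 'l'
  Position 6: 'a'
  Position 5: 'p'
  Position 4: 'a'
  Position 3: 'h'
  Position 2: 'i'
  Position 1: 'b'
  Position 0: 'e'
Reversed: ilapahibe

ilapahibe


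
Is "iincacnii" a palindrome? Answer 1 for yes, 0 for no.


Input: iincacnii
Reversed: iincacnii
  Compare pos 0 ('i') with pos 8 ('i'): match
  Compare pos 1 ('i') with pos 7 ('i'): match
  Compare pos 2 ('n') with pos 6 ('n'): match
  Compare pos 3 ('c') with pos 5 ('c'): match
Result: palindrome

1


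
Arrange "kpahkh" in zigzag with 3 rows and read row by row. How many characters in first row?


Zigzag "kpahkh" into 3 rows:
Placing characters:
  'k' => row 0
  'p' => row 1
  'a' => row 2
  'h' => row 1
  'k' => row 0
  'h' => row 1
Rows:
  Row 0: "kk"
  Row 1: "phh"
  Row 2: "a"
First row length: 2

2


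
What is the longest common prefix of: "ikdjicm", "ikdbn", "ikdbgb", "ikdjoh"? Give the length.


Words: ikdjicm, ikdbn, ikdbgb, ikdjoh
  Position 0: all 'i' => match
  Position 1: all 'k' => match
  Position 2: all 'd' => match
  Position 3: ('j', 'b', 'b', 'j') => mismatch, stop
LCP = "ikd" (length 3)

3


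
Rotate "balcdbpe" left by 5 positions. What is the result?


Input: "balcdbpe", rotate left by 5
First 5 characters: "balcd"
Remaining characters: "bpe"
Concatenate remaining + first: "bpe" + "balcd" = "bpebalcd"

bpebalcd


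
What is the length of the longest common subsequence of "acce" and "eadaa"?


LCS of "acce" and "eadaa"
DP table:
           e    a    d    a    a
      0    0    0    0    0    0
  a   0    0    1    1    1    1
  c   0    0    1    1    1    1
  c   0    0    1    1    1    1
  e   0    1    1    1    1    1
LCS length = dp[4][5] = 1

1


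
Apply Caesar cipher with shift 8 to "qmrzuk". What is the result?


Caesar cipher: shift "qmrzuk" by 8
  'q' (pos 16) + 8 = pos 24 = 'y'
  'm' (pos 12) + 8 = pos 20 = 'u'
  'r' (pos 17) + 8 = pos 25 = 'z'
  'z' (pos 25) + 8 = pos 7 = 'h'
  'u' (pos 20) + 8 = pos 2 = 'c'
  'k' (pos 10) + 8 = pos 18 = 's'
Result: yuzhcs

yuzhcs


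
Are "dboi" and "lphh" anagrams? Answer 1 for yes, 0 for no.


Strings: "dboi", "lphh"
Sorted first:  bdio
Sorted second: hhlp
Differ at position 0: 'b' vs 'h' => not anagrams

0


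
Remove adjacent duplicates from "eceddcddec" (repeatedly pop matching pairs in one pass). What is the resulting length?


Input: eceddcddec
Stack-based adjacent duplicate removal:
  Read 'e': push. Stack: e
  Read 'c': push. Stack: ec
  Read 'e': push. Stack: ece
  Read 'd': push. Stack: eced
  Read 'd': matches stack top 'd' => pop. Stack: ece
  Read 'c': push. Stack: ecec
  Read 'd': push. Stack: ececd
  Read 'd': matches stack top 'd' => pop. Stack: ecec
  Read 'e': push. Stack: ecece
  Read 'c': push. Stack: ececec
Final stack: "ececec" (length 6)

6


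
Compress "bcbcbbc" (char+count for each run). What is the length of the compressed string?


Input: bcbcbbc
Runs:
  'b' x 1 => "b1"
  'c' x 1 => "c1"
  'b' x 1 => "b1"
  'c' x 1 => "c1"
  'b' x 2 => "b2"
  'c' x 1 => "c1"
Compressed: "b1c1b1c1b2c1"
Compressed length: 12

12


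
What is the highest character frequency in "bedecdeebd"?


Input: bedecdeebd
Character counts:
  'b': 2
  'c': 1
  'd': 3
  'e': 4
Maximum frequency: 4

4


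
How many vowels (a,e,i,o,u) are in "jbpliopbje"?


Input: jbpliopbje
Checking each character:
  'j' at position 0: consonant
  'b' at position 1: consonant
  'p' at position 2: consonant
  'l' at position 3: consonant
  'i' at position 4: vowel (running total: 1)
  'o' at position 5: vowel (running total: 2)
  'p' at position 6: consonant
  'b' at position 7: consonant
  'j' at position 8: consonant
  'e' at position 9: vowel (running total: 3)
Total vowels: 3

3


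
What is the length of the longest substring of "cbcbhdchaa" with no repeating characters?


Input: "cbcbhdchaa"
Sliding window (track last position of each char):
  Position 0 ('c'): window [0,0] length 1 -- new best
  Position 1 ('b'): window [0,1] length 2 -- new best
  Position 2 ('c'): repeat (last at 0), move window start to 1
  Position 2 ('c'): window [1,2] length 2
  Position 3 ('b'): repeat (last at 1), move window start to 2
  Position 3 ('b'): window [2,3] length 2
  Position 4 ('h'): window [2,4] length 3 -- new best
  Position 5 ('d'): window [2,5] length 4 -- new best
  Position 6 ('c'): repeat (last at 2), move window start to 3
  Position 6 ('c'): window [3,6] length 4
  Position 7 ('h'): repeat (last at 4), move window start to 5
  Position 7 ('h'): window [5,7] length 3
  Position 8 ('a'): window [5,8] length 4
  Position 9 ('a'): repeat (last at 8), move window start to 9
  Position 9 ('a'): window [9,9] length 1
Longest substring with no repeats: "cbhd" with length 4

4


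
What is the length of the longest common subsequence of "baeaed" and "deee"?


LCS of "baeaed" and "deee"
DP table:
           d    e    e    e
      0    0    0    0    0
  b   0    0    0    0    0
  a   0    0    0    0    0
  e   0    0    1    1    1
  a   0    0    1    1    1
  e   0    0    1    2    2
  d   0    1    1    2    2
LCS length = dp[6][4] = 2

2


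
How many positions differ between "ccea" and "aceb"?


Comparing "ccea" and "aceb" position by position:
  Position 0: 'c' vs 'a' => DIFFER
  Position 1: 'c' vs 'c' => same
  Position 2: 'e' vs 'e' => same
  Position 3: 'a' vs 'b' => DIFFER
Positions that differ: 2

2


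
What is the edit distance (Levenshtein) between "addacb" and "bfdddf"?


Computing edit distance: "addacb" -> "bfdddf"
DP table:
           b    f    d    d    d    f
      0    1    2    3    4    5    6
  a   1    1    2    3    4    5    6
  d   2    2    2    2    3    4    5
  d   3    3    3    2    2    3    4
  a   4    4    4    3    3    3    4
  c   5    5    5    4    4    4    4
  b   6    5    6    5    5    5    5
Edit distance = dp[6][6] = 5

5


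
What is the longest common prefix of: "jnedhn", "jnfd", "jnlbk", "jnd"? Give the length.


Words: jnedhn, jnfd, jnlbk, jnd
  Position 0: all 'j' => match
  Position 1: all 'n' => match
  Position 2: ('e', 'f', 'l', 'd') => mismatch, stop
LCP = "jn" (length 2)

2


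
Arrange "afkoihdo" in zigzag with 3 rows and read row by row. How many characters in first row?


Zigzag "afkoihdo" into 3 rows:
Placing characters:
  'a' => row 0
  'f' => row 1
  'k' => row 2
  'o' => row 1
  'i' => row 0
  'h' => row 1
  'd' => row 2
  'o' => row 1
Rows:
  Row 0: "ai"
  Row 1: "foho"
  Row 2: "kd"
First row length: 2

2


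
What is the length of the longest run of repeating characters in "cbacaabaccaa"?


Input: "cbacaabaccaa"
Scanning for longest run:
  Position 1 ('b'): new char, reset run to 1
  Position 2 ('a'): new char, reset run to 1
  Position 3 ('c'): new char, reset run to 1
  Position 4 ('a'): new char, reset run to 1
  Position 5 ('a'): continues run of 'a', length=2
  Position 6 ('b'): new char, reset run to 1
  Position 7 ('a'): new char, reset run to 1
  Position 8 ('c'): new char, reset run to 1
  Position 9 ('c'): continues run of 'c', length=2
  Position 10 ('a'): new char, reset run to 1
  Position 11 ('a'): continues run of 'a', length=2
Longest run: 'a' with length 2

2


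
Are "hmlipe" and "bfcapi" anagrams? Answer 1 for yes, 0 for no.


Strings: "hmlipe", "bfcapi"
Sorted first:  ehilmp
Sorted second: abcfip
Differ at position 0: 'e' vs 'a' => not anagrams

0


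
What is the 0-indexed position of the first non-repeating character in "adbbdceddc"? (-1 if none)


Input: adbbdceddc
Character frequencies:
  'a': 1
  'b': 2
  'c': 2
  'd': 4
  'e': 1
Scanning left to right for freq == 1:
  Position 0 ('a'): unique! => answer = 0

0


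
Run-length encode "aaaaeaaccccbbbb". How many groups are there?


Input: aaaaeaaccccbbbb
Scanning for consecutive runs:
  Group 1: 'a' x 4 (positions 0-3)
  Group 2: 'e' x 1 (positions 4-4)
  Group 3: 'a' x 2 (positions 5-6)
  Group 4: 'c' x 4 (positions 7-10)
  Group 5: 'b' x 4 (positions 11-14)
Total groups: 5

5


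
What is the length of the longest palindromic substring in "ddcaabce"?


Input: "ddcaabce"
Checking substrings for palindromes:
  [0:2] "dd" (len 2) => palindrome
  [3:5] "aa" (len 2) => palindrome
Longest palindromic substring: "dd" with length 2

2


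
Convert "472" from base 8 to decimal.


Input: "472" in base 8
Positional expansion:
  Digit '4' (value 4) x 8^2 = 256
  Digit '7' (value 7) x 8^1 = 56
  Digit '2' (value 2) x 8^0 = 2
Sum = 314

314


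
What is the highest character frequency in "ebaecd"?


Input: ebaecd
Character counts:
  'a': 1
  'b': 1
  'c': 1
  'd': 1
  'e': 2
Maximum frequency: 2

2


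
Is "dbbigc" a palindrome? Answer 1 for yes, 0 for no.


Input: dbbigc
Reversed: cgibbd
  Compare pos 0 ('d') with pos 5 ('c'): MISMATCH
  Compare pos 1 ('b') with pos 4 ('g'): MISMATCH
  Compare pos 2 ('b') with pos 3 ('i'): MISMATCH
Result: not a palindrome

0


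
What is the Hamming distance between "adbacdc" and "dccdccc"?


Comparing "adbacdc" and "dccdccc" position by position:
  Position 0: 'a' vs 'd' => differ
  Position 1: 'd' vs 'c' => differ
  Position 2: 'b' vs 'c' => differ
  Position 3: 'a' vs 'd' => differ
  Position 4: 'c' vs 'c' => same
  Position 5: 'd' vs 'c' => differ
  Position 6: 'c' vs 'c' => same
Total differences (Hamming distance): 5

5


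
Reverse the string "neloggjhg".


Input: neloggjhg
Reading characters right to left:
  Position 8: 'g'
  Position 7: 'h'
  Position 6: 'j'
  Position 5: 'g'
  Position 4: 'g'
  Position 3: 'o'
  Position 2: 'l'
  Position 1: 'e'
  Position 0: 'n'
Reversed: ghjggolen

ghjggolen


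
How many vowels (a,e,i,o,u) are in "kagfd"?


Input: kagfd
Checking each character:
  'k' at position 0: consonant
  'a' at position 1: vowel (running total: 1)
  'g' at position 2: consonant
  'f' at position 3: consonant
  'd' at position 4: consonant
Total vowels: 1

1


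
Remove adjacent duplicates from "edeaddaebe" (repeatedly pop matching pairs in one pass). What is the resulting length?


Input: edeaddaebe
Stack-based adjacent duplicate removal:
  Read 'e': push. Stack: e
  Read 'd': push. Stack: ed
  Read 'e': push. Stack: ede
  Read 'a': push. Stack: edea
  Read 'd': push. Stack: edead
  Read 'd': matches stack top 'd' => pop. Stack: edea
  Read 'a': matches stack top 'a' => pop. Stack: ede
  Read 'e': matches stack top 'e' => pop. Stack: ed
  Read 'b': push. Stack: edb
  Read 'e': push. Stack: edbe
Final stack: "edbe" (length 4)

4


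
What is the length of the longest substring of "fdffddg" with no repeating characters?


Input: "fdffddg"
Sliding window (track last position of each char):
  Position 0 ('f'): window [0,0] length 1 -- new best
  Position 1 ('d'): window [0,1] length 2 -- new best
  Position 2 ('f'): repeat (last at 0), move window start to 1
  Position 2 ('f'): window [1,2] length 2
  Position 3 ('f'): repeat (last at 2), move window start to 3
  Position 3 ('f'): window [3,3] length 1
  Position 4 ('d'): window [3,4] length 2
  Position 5 ('d'): repeat (last at 4), move window start to 5
  Position 5 ('d'): window [5,5] length 1
  Position 6 ('g'): window [5,6] length 2
Longest substring with no repeats: "fd" with length 2

2


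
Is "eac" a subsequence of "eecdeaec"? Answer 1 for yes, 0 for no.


Check if "eac" is a subsequence of "eecdeaec"
Greedy scan:
  Position 0 ('e'): matches sub[0] = 'e'
  Position 1 ('e'): no match needed
  Position 2 ('c'): no match needed
  Position 3 ('d'): no match needed
  Position 4 ('e'): no match needed
  Position 5 ('a'): matches sub[1] = 'a'
  Position 6 ('e'): no match needed
  Position 7 ('c'): matches sub[2] = 'c'
All 3 characters matched => is a subsequence

1


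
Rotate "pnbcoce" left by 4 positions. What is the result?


Input: "pnbcoce", rotate left by 4
First 4 characters: "pnbc"
Remaining characters: "oce"
Concatenate remaining + first: "oce" + "pnbc" = "ocepnbc"

ocepnbc


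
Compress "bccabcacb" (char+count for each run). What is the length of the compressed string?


Input: bccabcacb
Runs:
  'b' x 1 => "b1"
  'c' x 2 => "c2"
  'a' x 1 => "a1"
  'b' x 1 => "b1"
  'c' x 1 => "c1"
  'a' x 1 => "a1"
  'c' x 1 => "c1"
  'b' x 1 => "b1"
Compressed: "b1c2a1b1c1a1c1b1"
Compressed length: 16

16


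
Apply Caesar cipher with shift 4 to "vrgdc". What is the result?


Caesar cipher: shift "vrgdc" by 4
  'v' (pos 21) + 4 = pos 25 = 'z'
  'r' (pos 17) + 4 = pos 21 = 'v'
  'g' (pos 6) + 4 = pos 10 = 'k'
  'd' (pos 3) + 4 = pos 7 = 'h'
  'c' (pos 2) + 4 = pos 6 = 'g'
Result: zvkhg

zvkhg


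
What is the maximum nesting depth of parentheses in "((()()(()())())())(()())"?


Input: "((()()(()())())())(()())"
Tracking depth:
  Position 0 '(': depth becomes 1
  Position 1 '(': depth becomes 2
  Position 2 '(': depth becomes 3
  Position 3 ')': depth becomes 2
  Position 4 '(': depth becomes 3
  Position 5 ')': depth becomes 2
  Position 6 '(': depth becomes 3
  Position 7 '(': depth becomes 4
  Position 8 ')': depth becomes 3
  Position 9 '(': depth becomes 4
  Position 10 ')': depth becomes 3
  Position 11 ')': depth becomes 2
  Position 12 '(': depth becomes 3
  Position 13 ')': depth becomes 2
  Position 14 ')': depth becomes 1
  Position 15 '(': depth becomes 2
  Position 16 ')': depth becomes 1
  Position 17 ')': depth becomes 0
  Position 18 '(': depth becomes 1
  Position 19 '(': depth becomes 2
  Position 20 ')': depth becomes 1
  Position 21 '(': depth becomes 2
  Position 22 ')': depth becomes 1
  Position 23 ')': depth becomes 0
Maximum depth reached: 4

4


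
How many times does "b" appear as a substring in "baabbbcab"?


Searching for "b" in "baabbbcab"
Scanning each position:
  Position 0: "b" => MATCH
  Position 1: "a" => no
  Position 2: "a" => no
  Position 3: "b" => MATCH
  Position 4: "b" => MATCH
  Position 5: "b" => MATCH
  Position 6: "c" => no
  Position 7: "a" => no
  Position 8: "b" => MATCH
Total occurrences: 5

5


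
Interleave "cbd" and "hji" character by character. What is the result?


Interleaving "cbd" and "hji":
  Position 0: 'c' from first, 'h' from second => "ch"
  Position 1: 'b' from first, 'j' from second => "bj"
  Position 2: 'd' from first, 'i' from second => "di"
Result: chbjdi

chbjdi


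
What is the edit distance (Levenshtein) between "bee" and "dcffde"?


Computing edit distance: "bee" -> "dcffde"
DP table:
           d    c    f    f    d    e
      0    1    2    3    4    5    6
  b   1    1    2    3    4    5    6
  e   2    2    2    3    4    5    5
  e   3    3    3    3    4    5    5
Edit distance = dp[3][6] = 5

5


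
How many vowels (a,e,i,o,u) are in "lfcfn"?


Input: lfcfn
Checking each character:
  'l' at position 0: consonant
  'f' at position 1: consonant
  'c' at position 2: consonant
  'f' at position 3: consonant
  'n' at position 4: consonant
Total vowels: 0

0


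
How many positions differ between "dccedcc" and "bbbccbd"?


Comparing "dccedcc" and "bbbccbd" position by position:
  Position 0: 'd' vs 'b' => DIFFER
  Position 1: 'c' vs 'b' => DIFFER
  Position 2: 'c' vs 'b' => DIFFER
  Position 3: 'e' vs 'c' => DIFFER
  Position 4: 'd' vs 'c' => DIFFER
  Position 5: 'c' vs 'b' => DIFFER
  Position 6: 'c' vs 'd' => DIFFER
Positions that differ: 7

7


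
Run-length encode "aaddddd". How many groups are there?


Input: aaddddd
Scanning for consecutive runs:
  Group 1: 'a' x 2 (positions 0-1)
  Group 2: 'd' x 5 (positions 2-6)
Total groups: 2

2


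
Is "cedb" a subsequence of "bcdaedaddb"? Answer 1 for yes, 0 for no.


Check if "cedb" is a subsequence of "bcdaedaddb"
Greedy scan:
  Position 0 ('b'): no match needed
  Position 1 ('c'): matches sub[0] = 'c'
  Position 2 ('d'): no match needed
  Position 3 ('a'): no match needed
  Position 4 ('e'): matches sub[1] = 'e'
  Position 5 ('d'): matches sub[2] = 'd'
  Position 6 ('a'): no match needed
  Position 7 ('d'): no match needed
  Position 8 ('d'): no match needed
  Position 9 ('b'): matches sub[3] = 'b'
All 4 characters matched => is a subsequence

1


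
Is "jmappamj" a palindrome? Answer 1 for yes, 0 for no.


Input: jmappamj
Reversed: jmappamj
  Compare pos 0 ('j') with pos 7 ('j'): match
  Compare pos 1 ('m') with pos 6 ('m'): match
  Compare pos 2 ('a') with pos 5 ('a'): match
  Compare pos 3 ('p') with pos 4 ('p'): match
Result: palindrome

1


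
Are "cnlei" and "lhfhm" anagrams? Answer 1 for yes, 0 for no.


Strings: "cnlei", "lhfhm"
Sorted first:  ceiln
Sorted second: fhhlm
Differ at position 0: 'c' vs 'f' => not anagrams

0


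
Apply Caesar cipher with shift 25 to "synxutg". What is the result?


Caesar cipher: shift "synxutg" by 25
  's' (pos 18) + 25 = pos 17 = 'r'
  'y' (pos 24) + 25 = pos 23 = 'x'
  'n' (pos 13) + 25 = pos 12 = 'm'
  'x' (pos 23) + 25 = pos 22 = 'w'
  'u' (pos 20) + 25 = pos 19 = 't'
  't' (pos 19) + 25 = pos 18 = 's'
  'g' (pos 6) + 25 = pos 5 = 'f'
Result: rxmwtsf

rxmwtsf


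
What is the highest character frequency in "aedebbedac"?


Input: aedebbedac
Character counts:
  'a': 2
  'b': 2
  'c': 1
  'd': 2
  'e': 3
Maximum frequency: 3

3


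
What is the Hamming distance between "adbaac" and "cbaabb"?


Comparing "adbaac" and "cbaabb" position by position:
  Position 0: 'a' vs 'c' => differ
  Position 1: 'd' vs 'b' => differ
  Position 2: 'b' vs 'a' => differ
  Position 3: 'a' vs 'a' => same
  Position 4: 'a' vs 'b' => differ
  Position 5: 'c' vs 'b' => differ
Total differences (Hamming distance): 5

5


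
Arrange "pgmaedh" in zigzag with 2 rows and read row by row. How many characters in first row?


Zigzag "pgmaedh" into 2 rows:
Placing characters:
  'p' => row 0
  'g' => row 1
  'm' => row 0
  'a' => row 1
  'e' => row 0
  'd' => row 1
  'h' => row 0
Rows:
  Row 0: "pmeh"
  Row 1: "gad"
First row length: 4

4


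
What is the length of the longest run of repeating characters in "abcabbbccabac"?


Input: "abcabbbccabac"
Scanning for longest run:
  Position 1 ('b'): new char, reset run to 1
  Position 2 ('c'): new char, reset run to 1
  Position 3 ('a'): new char, reset run to 1
  Position 4 ('b'): new char, reset run to 1
  Position 5 ('b'): continues run of 'b', length=2
  Position 6 ('b'): continues run of 'b', length=3
  Position 7 ('c'): new char, reset run to 1
  Position 8 ('c'): continues run of 'c', length=2
  Position 9 ('a'): new char, reset run to 1
  Position 10 ('b'): new char, reset run to 1
  Position 11 ('a'): new char, reset run to 1
  Position 12 ('c'): new char, reset run to 1
Longest run: 'b' with length 3

3
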